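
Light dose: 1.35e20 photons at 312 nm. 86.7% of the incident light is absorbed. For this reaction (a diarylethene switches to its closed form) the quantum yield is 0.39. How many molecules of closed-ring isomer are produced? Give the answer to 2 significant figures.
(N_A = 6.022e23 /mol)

4.6e19 molecules

Moles of photons: 1.35e20 / 6.022e23 = 2.242e-4 mol.
Photons absorbed: 0.867 × 2.242e-4 = 1.944e-4 mol.
Product: Φ × n_abs = 0.39 × 1.944e-4 = 7.582e-5 mol.
As a count: 7.582e-5 × 6.022e23 = 4.6e19.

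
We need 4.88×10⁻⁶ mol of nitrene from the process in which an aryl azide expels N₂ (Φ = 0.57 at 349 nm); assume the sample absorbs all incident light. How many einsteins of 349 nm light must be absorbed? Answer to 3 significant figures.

Photons that must be absorbed: 4.88×10⁻⁶ / 0.57 = 8.561×10⁻⁶ mol.

8.56×10⁻⁶ einstein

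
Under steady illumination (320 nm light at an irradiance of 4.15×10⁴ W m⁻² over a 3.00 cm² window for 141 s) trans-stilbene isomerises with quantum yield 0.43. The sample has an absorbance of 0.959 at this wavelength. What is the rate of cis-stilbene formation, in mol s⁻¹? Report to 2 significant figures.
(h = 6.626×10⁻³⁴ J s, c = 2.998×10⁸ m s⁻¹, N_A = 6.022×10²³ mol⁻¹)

Photon energy at 320 nm: hc/λ = (6.626×10⁻³⁴)(2.998×10⁸)/(320×10⁻⁹) = 6.208×10⁻¹⁹ J.
Energy delivered: (4.15×10⁴ W m⁻²)(3.00×10⁻⁴ m²)(141 s) = 1755 J.
Photons incident: 1755 / 6.208×10⁻¹⁹ = 2.827×10²¹, i.e. 2.827×10²¹/6.022×10²³ = 0.004694 mol.
Fraction absorbed: 1 − 10^(−0.959) = 0.8901.
Photons absorbed: 0.8901 × 0.004694 = 0.004178 mol.
Product formed: 0.43 × 0.004178 = 0.001797 mol.
Rate: 0.001797 / 141 s = 1.3×10⁻⁵ mol s⁻¹.

1.3×10⁻⁵ mol s⁻¹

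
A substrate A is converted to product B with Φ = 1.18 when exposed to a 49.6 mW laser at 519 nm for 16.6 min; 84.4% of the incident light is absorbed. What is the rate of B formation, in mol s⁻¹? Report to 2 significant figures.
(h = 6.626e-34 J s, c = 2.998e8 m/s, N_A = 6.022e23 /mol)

2.1e-7 mol s⁻¹

Photon energy at 519 nm: hc/λ = (6.626e-34)(2.998e8)/(519e-9) = 3.828e-19 J.
Energy delivered: (49.6 mW)(996 s) = 49.40 J.
Photons incident: 49.40 / 3.828e-19 = 1.290e20, i.e. 1.290e20/6.022e23 = 2.142e-4 mol.
Photons absorbed: 0.844 × 2.142e-4 = 1.808e-4 mol.
Product formed: 1.18 × 1.808e-4 = 2.133e-4 mol.
Rate: 2.133e-4 / 996 s = 2.1e-7 mol s⁻¹.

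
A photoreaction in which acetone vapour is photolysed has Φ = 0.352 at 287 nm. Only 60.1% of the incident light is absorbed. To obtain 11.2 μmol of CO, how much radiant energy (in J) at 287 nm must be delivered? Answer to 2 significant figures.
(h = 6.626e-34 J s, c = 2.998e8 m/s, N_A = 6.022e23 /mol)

22 J

Product: 11.2 μmol = 1.12e-5 mol.
Photons that must be absorbed: 1.12e-5 / 0.352 = 3.182e-5 mol.
Incident photons needed: 3.182e-5 / 0.601 = 5.295e-5 mol.
Photon energy: hc/λ = 6.922e-19 J; per mole, 4.168e5 J mol⁻¹.
Energy required: 5.295e-5 × 4.168e5 = 22 J.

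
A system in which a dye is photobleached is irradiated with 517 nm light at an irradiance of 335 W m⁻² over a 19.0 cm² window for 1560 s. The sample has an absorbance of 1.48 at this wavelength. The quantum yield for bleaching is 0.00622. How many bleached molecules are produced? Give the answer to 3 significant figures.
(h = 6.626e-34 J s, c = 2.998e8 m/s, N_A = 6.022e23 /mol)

1.55e19 bleached molecules

Photon energy at 517 nm: hc/λ = (6.626e-34)(2.998e8)/(517e-9) = 3.842e-19 J.
Energy delivered: (335 W m⁻²)(19.0e-4 m²)(1560 s) = 992.9 J.
Photons incident: 992.9 / 3.842e-19 = 2.584e21, i.e. 2.584e21/6.022e23 = 0.004291 mol.
Fraction absorbed: 1 − 10^(−1.48) = 0.9669.
Photons absorbed: 0.9669 × 0.004291 = 0.004149 mol.
Product: Φ × n_abs = 0.00622 × 0.004149 = 2.581e-5 mol.
As a count: 2.581e-5 × 6.022e23 = 1.55e19.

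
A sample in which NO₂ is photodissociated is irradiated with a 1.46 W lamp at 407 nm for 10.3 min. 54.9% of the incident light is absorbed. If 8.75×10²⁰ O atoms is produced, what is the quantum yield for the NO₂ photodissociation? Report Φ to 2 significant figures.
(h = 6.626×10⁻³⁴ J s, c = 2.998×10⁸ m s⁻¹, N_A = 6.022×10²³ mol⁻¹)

Φ = 0.86

Product: 8.75×10²⁰ / 6.022×10²³ = 0.001453 mol.
Photon energy at 407 nm: hc/λ = (6.626×10⁻³⁴)(2.998×10⁸)/(407×10⁻⁹) = 4.881×10⁻¹⁹ J.
Energy delivered: (1.46 W)(618 s) = 902.3 J.
Photons incident: 902.3 / 4.881×10⁻¹⁹ = 1.849×10²¹, i.e. 1.849×10²¹/6.022×10²³ = 0.003070 mol.
Photons absorbed: 0.549 × 0.003070 = 0.001685 mol.
Φ = 0.001453 mol / 0.001685 mol photons = 0.86.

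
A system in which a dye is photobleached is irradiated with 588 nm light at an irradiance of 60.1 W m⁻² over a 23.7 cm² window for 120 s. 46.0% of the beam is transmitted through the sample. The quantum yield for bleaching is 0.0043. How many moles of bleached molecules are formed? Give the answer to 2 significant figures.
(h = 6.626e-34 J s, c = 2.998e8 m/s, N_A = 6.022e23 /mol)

Photon energy at 588 nm: hc/λ = (6.626e-34)(2.998e8)/(588e-9) = 3.378e-19 J.
Energy delivered: (60.1 W m⁻²)(23.7e-4 m²)(120 s) = 17.09 J.
Photons incident: 17.09 / 3.378e-19 = 5.059e19, i.e. 5.059e19/6.022e23 = 8.401e-5 mol.
Fraction absorbed: 1 − 46.0/100 = 0.5400.
Photons absorbed: 0.5400 × 8.401e-5 = 4.537e-5 mol.
Product: Φ × n_abs = 0.0043 × 4.537e-5 = 1.951e-7 mol.

2.0e-7 mol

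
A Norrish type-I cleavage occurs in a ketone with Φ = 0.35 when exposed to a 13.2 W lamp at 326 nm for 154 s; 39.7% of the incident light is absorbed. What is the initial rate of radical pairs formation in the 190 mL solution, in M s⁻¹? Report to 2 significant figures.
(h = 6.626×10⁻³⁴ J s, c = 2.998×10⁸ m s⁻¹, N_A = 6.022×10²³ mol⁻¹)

2.6×10⁻⁵ M s⁻¹

Photon energy at 326 nm: hc/λ = (6.626×10⁻³⁴)(2.998×10⁸)/(326×10⁻⁹) = 6.093×10⁻¹⁹ J.
Energy delivered: (13.2 W)(154 s) = 2033 J.
Photons incident: 2033 / 6.093×10⁻¹⁹ = 3.337×10²¹, i.e. 3.337×10²¹/6.022×10²³ = 0.005541 mol.
Photons absorbed: 0.397 × 0.005541 = 0.002200 mol.
Product formed: 0.35 × 0.002200 = 7.700×10⁻⁴ mol.
Rate: 7.700×10⁻⁴ mol / (154 s × 0.19 L) = 2.6×10⁻⁵ M s⁻¹.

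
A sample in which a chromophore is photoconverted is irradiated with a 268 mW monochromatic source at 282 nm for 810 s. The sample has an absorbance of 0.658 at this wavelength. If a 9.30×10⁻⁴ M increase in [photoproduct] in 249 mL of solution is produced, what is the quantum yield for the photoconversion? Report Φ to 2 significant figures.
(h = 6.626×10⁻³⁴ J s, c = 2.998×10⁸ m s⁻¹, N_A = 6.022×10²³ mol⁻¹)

Φ = 0.58

Product: (9.30×10⁻⁴ M)(0.249 L) = 2.316×10⁻⁴ mol.
Photon energy at 282 nm: hc/λ = (6.626×10⁻³⁴)(2.998×10⁸)/(282×10⁻⁹) = 7.044×10⁻¹⁹ J.
Energy delivered: (268 mW)(810 s) = 217.1 J.
Photons incident: 217.1 / 7.044×10⁻¹⁹ = 3.082×10²⁰, i.e. 3.082×10²⁰/6.022×10²³ = 5.118×10⁻⁴ mol.
Fraction absorbed: 1 − 10^(−0.658) = 0.7802.
Photons absorbed: 0.7802 × 5.118×10⁻⁴ = 3.993×10⁻⁴ mol.
Φ = 2.316×10⁻⁴ mol / 3.993×10⁻⁴ mol photons = 0.58.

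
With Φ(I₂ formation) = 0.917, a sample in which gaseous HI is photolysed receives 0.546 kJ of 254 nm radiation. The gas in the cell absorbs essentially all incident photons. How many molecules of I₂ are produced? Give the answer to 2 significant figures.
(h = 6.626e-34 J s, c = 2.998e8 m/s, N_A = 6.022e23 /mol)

Photon energy at 254 nm: hc/λ = (6.626e-34)(2.998e8)/(254e-9) = 7.821e-19 J.
Incident energy: 0.546 kJ = 546 J.
Photons incident: 546 / 7.821e-19 = 6.981e20, i.e. 6.981e20/6.022e23 = 0.001159 mol.
Product: Φ × n_abs = 0.917 × 0.001159 = 0.001063 mol.
As a count: 0.001063 × 6.022e23 = 6.4e20.

6.4e20 molecules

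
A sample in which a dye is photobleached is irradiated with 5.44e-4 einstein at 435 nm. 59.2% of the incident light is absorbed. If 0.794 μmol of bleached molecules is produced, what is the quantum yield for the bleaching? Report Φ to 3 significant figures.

Product: 0.794 μmol = 7.94e-7 mol.
Photons absorbed: 0.592 × 5.44e-4 = 3.220e-4 mol.
Φ = 7.94e-7 mol / 3.220e-4 mol photons = 0.00247.

Φ = 0.00247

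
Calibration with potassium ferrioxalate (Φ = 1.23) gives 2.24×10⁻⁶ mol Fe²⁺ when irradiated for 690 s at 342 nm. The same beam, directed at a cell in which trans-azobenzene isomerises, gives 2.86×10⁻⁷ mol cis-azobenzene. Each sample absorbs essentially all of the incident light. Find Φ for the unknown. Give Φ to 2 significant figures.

Photons absorbed by the actinometer: 2.24×10⁻⁶ / 1.23 = 1.821×10⁻⁶ mol.
Φ(unknown) = 2.86×10⁻⁷ / 1.821×10⁻⁶ = 0.16.

Φ = 0.16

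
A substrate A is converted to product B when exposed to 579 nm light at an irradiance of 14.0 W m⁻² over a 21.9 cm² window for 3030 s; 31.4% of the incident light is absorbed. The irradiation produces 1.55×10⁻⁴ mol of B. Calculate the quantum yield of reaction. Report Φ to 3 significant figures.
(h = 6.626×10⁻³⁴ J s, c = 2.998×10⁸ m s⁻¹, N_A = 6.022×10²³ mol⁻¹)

Photon energy at 579 nm: hc/λ = (6.626×10⁻³⁴)(2.998×10⁸)/(579×10⁻⁹) = 3.431×10⁻¹⁹ J.
Energy delivered: (14.0 W m⁻²)(21.9×10⁻⁴ m²)(3030 s) = 92.90 J.
Photons incident: 92.90 / 3.431×10⁻¹⁹ = 2.708×10²⁰, i.e. 2.708×10²⁰/6.022×10²³ = 4.497×10⁻⁴ mol.
Photons absorbed: 0.314 × 4.497×10⁻⁴ = 1.412×10⁻⁴ mol.
Φ = 1.55×10⁻⁴ mol / 1.412×10⁻⁴ mol photons = 1.10.

Φ = 1.10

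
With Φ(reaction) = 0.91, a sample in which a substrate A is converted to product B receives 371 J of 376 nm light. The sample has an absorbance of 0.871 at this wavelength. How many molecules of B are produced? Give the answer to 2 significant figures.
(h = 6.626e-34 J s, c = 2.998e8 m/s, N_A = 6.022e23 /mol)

5.5e20 molecules

Photon energy at 376 nm: hc/λ = (6.626e-34)(2.998e8)/(376e-9) = 5.283e-19 J.
Photons incident: 371 / 5.283e-19 = 7.023e20, i.e. 7.023e20/6.022e23 = 0.001166 mol.
Fraction absorbed: 1 − 10^(−0.871) = 0.8654.
Photons absorbed: 0.8654 × 0.001166 = 0.001009 mol.
Product: Φ × n_abs = 0.91 × 0.001009 = 9.182e-4 mol.
As a count: 9.182e-4 × 6.022e23 = 5.5e20.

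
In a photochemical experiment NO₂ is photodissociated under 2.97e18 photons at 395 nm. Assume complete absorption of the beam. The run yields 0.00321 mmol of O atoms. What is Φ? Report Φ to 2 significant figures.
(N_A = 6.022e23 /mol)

Φ = 0.65

Product: 0.00321 mmol = 3.21e-6 mol.
Moles of photons: 2.97e18 / 6.022e23 = 4.932e-6 mol.
Φ = 3.21e-6 mol / 4.932e-6 mol photons = 0.65.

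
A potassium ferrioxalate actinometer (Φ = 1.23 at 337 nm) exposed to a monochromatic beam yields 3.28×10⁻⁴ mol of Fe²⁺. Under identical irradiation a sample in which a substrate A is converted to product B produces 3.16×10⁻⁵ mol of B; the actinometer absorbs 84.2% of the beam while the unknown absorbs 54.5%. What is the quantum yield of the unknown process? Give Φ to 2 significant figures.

Photons absorbed by the actinometer: 3.28×10⁻⁴ / 1.23 = 2.667×10⁻⁴ mol.
Incident flux: 2.667×10⁻⁴ / 0.842 = 3.167×10⁻⁴ einstein.
Absorbed by unknown: 0.545 × 3.167×10⁻⁴ = 1.726×10⁻⁴ mol.
Φ(unknown) = 3.16×10⁻⁵ / 1.726×10⁻⁴ = 0.18.

Φ = 0.18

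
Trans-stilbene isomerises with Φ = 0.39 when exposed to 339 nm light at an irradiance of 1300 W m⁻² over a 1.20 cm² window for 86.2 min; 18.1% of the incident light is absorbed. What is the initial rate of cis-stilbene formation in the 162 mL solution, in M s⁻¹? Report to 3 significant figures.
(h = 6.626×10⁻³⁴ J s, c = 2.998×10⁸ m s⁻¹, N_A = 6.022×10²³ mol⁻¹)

1.93×10⁻⁷ M s⁻¹

Photon energy at 339 nm: hc/λ = (6.626×10⁻³⁴)(2.998×10⁸)/(339×10⁻⁹) = 5.860×10⁻¹⁹ J.
Energy delivered: (1300 W m⁻²)(1.20×10⁻⁴ m²)(5172 s) = 806.8 J.
Photons incident: 806.8 / 5.860×10⁻¹⁹ = 1.377×10²¹, i.e. 1.377×10²¹/6.022×10²³ = 0.002287 mol.
Photons absorbed: 0.181 × 0.002287 = 4.139×10⁻⁴ mol.
Product formed: 0.39 × 4.139×10⁻⁴ = 1.614×10⁻⁴ mol.
Rate: 1.614×10⁻⁴ mol / (5172 s × 0.162 L) = 1.93×10⁻⁷ M s⁻¹.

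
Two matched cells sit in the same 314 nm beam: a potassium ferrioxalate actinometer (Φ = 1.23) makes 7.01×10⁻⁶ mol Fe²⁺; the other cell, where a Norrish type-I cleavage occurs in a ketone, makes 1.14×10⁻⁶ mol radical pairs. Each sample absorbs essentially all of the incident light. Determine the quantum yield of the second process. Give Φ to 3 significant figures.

Φ = 0.200

Photons absorbed by the actinometer: 7.01×10⁻⁶ / 1.23 = 5.699×10⁻⁶ mol.
Φ(unknown) = 1.14×10⁻⁶ / 5.699×10⁻⁶ = 0.200.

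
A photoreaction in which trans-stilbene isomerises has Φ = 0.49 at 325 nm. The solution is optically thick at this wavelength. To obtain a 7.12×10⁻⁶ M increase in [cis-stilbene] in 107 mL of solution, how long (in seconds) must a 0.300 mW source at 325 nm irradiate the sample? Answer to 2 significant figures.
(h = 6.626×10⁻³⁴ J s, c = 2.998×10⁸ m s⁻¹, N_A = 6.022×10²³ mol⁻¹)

t ≈ 1900 s

Product: (7.12×10⁻⁶ M)(0.107 L) = 7.618×10⁻⁷ mol.
Photons that must be absorbed: 7.618×10⁻⁷ / 0.49 = 1.555×10⁻⁶ mol.
Photon energy: hc/λ = 6.112×10⁻¹⁹ J; per mole, 3.681×10⁵ J mol⁻¹.
Energy required: 1.555×10⁻⁶ × 3.681×10⁵ = 0.5724 J.
Time: 0.5724 J / 0.0003 W = 1900 s.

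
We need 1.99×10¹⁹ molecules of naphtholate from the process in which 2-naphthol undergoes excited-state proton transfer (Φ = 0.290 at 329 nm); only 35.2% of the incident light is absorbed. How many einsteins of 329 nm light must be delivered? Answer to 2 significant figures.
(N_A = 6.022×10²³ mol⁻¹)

Product: 1.99×10¹⁹ / 6.022×10²³ = 3.305×10⁻⁵ mol.
Photons that must be absorbed: 3.305×10⁻⁵ / 0.290 = 1.140×10⁻⁴ mol.
Incident photons needed: 1.140×10⁻⁴ / 0.352 = 3.239×10⁻⁴ mol.

3.2×10⁻⁴ einstein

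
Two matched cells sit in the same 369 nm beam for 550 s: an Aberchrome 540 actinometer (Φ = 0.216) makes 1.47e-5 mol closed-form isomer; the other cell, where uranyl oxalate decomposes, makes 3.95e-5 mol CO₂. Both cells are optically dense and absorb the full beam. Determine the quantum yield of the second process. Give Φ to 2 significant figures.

Φ = 0.58

Photons absorbed by the actinometer: 1.47e-5 / 0.216 = 6.806e-5 mol.
Φ(unknown) = 3.95e-5 / 6.806e-5 = 0.58.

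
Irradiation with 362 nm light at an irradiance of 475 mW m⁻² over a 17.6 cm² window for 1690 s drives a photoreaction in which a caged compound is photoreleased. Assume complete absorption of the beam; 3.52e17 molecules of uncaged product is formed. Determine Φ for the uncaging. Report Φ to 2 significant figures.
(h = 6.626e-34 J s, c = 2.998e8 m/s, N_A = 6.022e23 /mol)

Product: 3.52e17 / 6.022e23 = 5.845e-7 mol.
Photon energy at 362 nm: hc/λ = (6.626e-34)(2.998e8)/(362e-9) = 5.487e-19 J.
Energy delivered: (475 mW m⁻²)(17.6e-4 m²)(1690 s) = 1.413 J.
Photons incident: 1.413 / 5.487e-19 = 2.575e18, i.e. 2.575e18/6.022e23 = 4.276e-6 mol.
Φ = 5.845e-7 mol / 4.276e-6 mol photons = 0.14.

Φ = 0.14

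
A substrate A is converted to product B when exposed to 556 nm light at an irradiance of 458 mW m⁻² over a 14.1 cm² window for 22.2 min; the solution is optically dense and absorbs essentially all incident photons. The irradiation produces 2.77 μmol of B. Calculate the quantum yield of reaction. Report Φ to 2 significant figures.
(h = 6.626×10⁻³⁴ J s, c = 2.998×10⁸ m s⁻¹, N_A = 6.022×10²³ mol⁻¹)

Product: 2.77 μmol = 2.77×10⁻⁶ mol.
Photon energy at 556 nm: hc/λ = (6.626×10⁻³⁴)(2.998×10⁸)/(556×10⁻⁹) = 3.573×10⁻¹⁹ J.
Energy delivered: (458 mW m⁻²)(14.1×10⁻⁴ m²)(1332 s) = 0.8602 J.
Photons incident: 0.8602 / 3.573×10⁻¹⁹ = 2.408×10¹⁸, i.e. 2.408×10¹⁸/6.022×10²³ = 3.999×10⁻⁶ mol.
Φ = 2.77×10⁻⁶ mol / 3.999×10⁻⁶ mol photons = 0.69.

Φ = 0.69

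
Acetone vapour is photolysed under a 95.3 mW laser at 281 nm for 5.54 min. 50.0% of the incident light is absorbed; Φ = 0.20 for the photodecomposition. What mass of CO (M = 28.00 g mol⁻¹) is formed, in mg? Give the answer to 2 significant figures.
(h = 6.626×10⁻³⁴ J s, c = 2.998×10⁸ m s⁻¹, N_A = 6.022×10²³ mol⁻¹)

Photon energy at 281 nm: hc/λ = (6.626×10⁻³⁴)(2.998×10⁸)/(281×10⁻⁹) = 7.069×10⁻¹⁹ J.
Energy delivered: (95.3 mW)(332.4 s) = 31.68 J.
Photons incident: 31.68 / 7.069×10⁻¹⁹ = 4.482×10¹⁹, i.e. 4.482×10¹⁹/6.022×10²³ = 7.443×10⁻⁵ mol.
Photons absorbed: 0.500 × 7.443×10⁻⁵ = 3.722×10⁻⁵ mol.
Product: Φ × n_abs = 0.20 × 3.722×10⁻⁵ = 7.444×10⁻⁶ mol.
Mass: 7.444×10⁻⁶ × 28.00 = 2.084×10⁻⁴ g = 0.21 mg.

0.21 mg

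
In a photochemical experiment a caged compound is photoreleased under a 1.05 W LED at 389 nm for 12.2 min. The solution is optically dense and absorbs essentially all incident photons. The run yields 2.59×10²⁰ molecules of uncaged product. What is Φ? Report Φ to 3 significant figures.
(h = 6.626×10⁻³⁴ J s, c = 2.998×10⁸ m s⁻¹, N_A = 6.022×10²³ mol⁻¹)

Product: 2.59×10²⁰ / 6.022×10²³ = 4.301×10⁻⁴ mol.
Photon energy at 389 nm: hc/λ = (6.626×10⁻³⁴)(2.998×10⁸)/(389×10⁻⁹) = 5.107×10⁻¹⁹ J.
Energy delivered: (1.05 W)(732 s) = 768.6 J.
Photons incident: 768.6 / 5.107×10⁻¹⁹ = 1.505×10²¹, i.e. 1.505×10²¹/6.022×10²³ = 0.002499 mol.
Φ = 4.301×10⁻⁴ mol / 0.002499 mol photons = 0.172.

Φ = 0.172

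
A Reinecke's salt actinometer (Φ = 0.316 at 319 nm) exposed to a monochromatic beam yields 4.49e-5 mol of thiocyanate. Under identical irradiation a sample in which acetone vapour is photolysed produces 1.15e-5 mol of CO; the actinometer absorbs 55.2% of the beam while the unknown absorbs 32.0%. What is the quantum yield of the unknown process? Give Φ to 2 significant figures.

Φ = 0.14

Photons absorbed by the actinometer: 4.49e-5 / 0.316 = 1.421e-4 mol.
Incident flux: 1.421e-4 / 0.552 = 2.574e-4 einstein.
Absorbed by unknown: 0.320 × 2.574e-4 = 8.237e-5 mol.
Φ(unknown) = 1.15e-5 / 8.237e-5 = 0.14.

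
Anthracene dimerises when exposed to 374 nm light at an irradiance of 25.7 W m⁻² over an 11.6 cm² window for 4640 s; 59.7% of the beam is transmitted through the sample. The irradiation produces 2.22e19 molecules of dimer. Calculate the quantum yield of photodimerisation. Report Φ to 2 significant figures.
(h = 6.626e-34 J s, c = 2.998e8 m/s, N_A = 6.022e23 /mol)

Φ = 0.21

Product: 2.22e19 / 6.022e23 = 3.686e-5 mol.
Photon energy at 374 nm: hc/λ = (6.626e-34)(2.998e8)/(374e-9) = 5.311e-19 J.
Energy delivered: (25.7 W m⁻²)(11.6e-4 m²)(4640 s) = 138.3 J.
Photons incident: 138.3 / 5.311e-19 = 2.604e20, i.e. 2.604e20/6.022e23 = 4.324e-4 mol.
Fraction absorbed: 1 − 59.7/100 = 0.4030.
Photons absorbed: 0.4030 × 4.324e-4 = 1.743e-4 mol.
Φ = 3.686e-5 mol / 1.743e-4 mol photons = 0.21.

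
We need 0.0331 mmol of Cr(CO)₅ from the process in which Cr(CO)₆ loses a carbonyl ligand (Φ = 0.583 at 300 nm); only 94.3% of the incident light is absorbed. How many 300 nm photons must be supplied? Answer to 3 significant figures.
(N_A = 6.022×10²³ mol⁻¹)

3.63×10¹⁹ photons

Product: 0.0331 mmol = 3.31×10⁻⁵ mol.
Photons that must be absorbed: 3.31×10⁻⁵ / 0.583 = 5.678×10⁻⁵ mol.
Incident photons needed: 5.678×10⁻⁵ / 0.943 = 6.021×10⁻⁵ mol.
Photon count: 6.021×10⁻⁵ × 6.022×10²³ = 3.63×10¹⁹.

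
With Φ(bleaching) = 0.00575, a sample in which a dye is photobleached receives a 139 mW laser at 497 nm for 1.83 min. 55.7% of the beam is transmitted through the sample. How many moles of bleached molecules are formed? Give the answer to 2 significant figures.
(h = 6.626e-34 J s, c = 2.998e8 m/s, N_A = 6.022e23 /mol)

Photon energy at 497 nm: hc/λ = (6.626e-34)(2.998e8)/(497e-9) = 3.997e-19 J.
Energy delivered: (139 mW)(109.8 s) = 15.26 J.
Photons incident: 15.26 / 3.997e-19 = 3.818e19, i.e. 3.818e19/6.022e23 = 6.340e-5 mol.
Fraction absorbed: 1 − 55.7/100 = 0.4430.
Photons absorbed: 0.4430 × 6.340e-5 = 2.809e-5 mol.
Product: Φ × n_abs = 0.00575 × 2.809e-5 = 1.615e-7 mol.

1.6e-7 mol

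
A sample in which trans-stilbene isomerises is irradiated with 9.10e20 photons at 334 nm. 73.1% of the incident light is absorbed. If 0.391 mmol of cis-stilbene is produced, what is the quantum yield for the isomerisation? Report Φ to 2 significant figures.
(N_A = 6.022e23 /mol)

Φ = 0.35

Product: 0.391 mmol = 3.91e-4 mol.
Moles of photons: 9.10e20 / 6.022e23 = 0.001511 mol.
Photons absorbed: 0.731 × 0.001511 = 0.001105 mol.
Φ = 3.91e-4 mol / 0.001105 mol photons = 0.35.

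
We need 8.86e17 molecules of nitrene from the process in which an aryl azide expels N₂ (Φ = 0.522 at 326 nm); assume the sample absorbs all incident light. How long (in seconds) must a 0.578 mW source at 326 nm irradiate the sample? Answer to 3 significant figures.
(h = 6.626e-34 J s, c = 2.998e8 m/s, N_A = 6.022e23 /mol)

Product: 8.86e17 / 6.022e23 = 1.471e-6 mol.
Photons that must be absorbed: 1.471e-6 / 0.522 = 2.818e-6 mol.
Photon energy: hc/λ = 6.093e-19 J; per mole, 3.669e5 J mol⁻¹.
Energy required: 2.818e-6 × 3.669e5 = 1.034 J.
Time: 1.034 J / 0.000578 W = 1790 s.

t ≈ 1790 s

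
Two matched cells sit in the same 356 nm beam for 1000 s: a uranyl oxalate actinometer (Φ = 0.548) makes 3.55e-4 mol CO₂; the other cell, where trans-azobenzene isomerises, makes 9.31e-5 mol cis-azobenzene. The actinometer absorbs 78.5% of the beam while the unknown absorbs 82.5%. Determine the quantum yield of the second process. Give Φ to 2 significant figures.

Photons absorbed by the actinometer: 3.55e-4 / 0.548 = 6.478e-4 mol.
Incident flux: 6.478e-4 / 0.785 = 8.252e-4 einstein.
Absorbed by unknown: 0.825 × 8.252e-4 = 6.808e-4 mol.
Φ(unknown) = 9.31e-5 / 6.808e-4 = 0.14.

Φ = 0.14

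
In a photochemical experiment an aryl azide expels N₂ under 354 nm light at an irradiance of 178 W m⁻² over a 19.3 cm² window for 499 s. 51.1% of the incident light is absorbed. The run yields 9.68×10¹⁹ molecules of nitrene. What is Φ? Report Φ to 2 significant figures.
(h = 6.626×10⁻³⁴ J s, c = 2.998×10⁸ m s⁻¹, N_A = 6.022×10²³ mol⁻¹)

Φ = 0.62

Product: 9.68×10¹⁹ / 6.022×10²³ = 1.607×10⁻⁴ mol.
Photon energy at 354 nm: hc/λ = (6.626×10⁻³⁴)(2.998×10⁸)/(354×10⁻⁹) = 5.612×10⁻¹⁹ J.
Energy delivered: (178 W m⁻²)(19.3×10⁻⁴ m²)(499 s) = 171.4 J.
Photons incident: 171.4 / 5.612×10⁻¹⁹ = 3.054×10²⁰, i.e. 3.054×10²⁰/6.022×10²³ = 5.071×10⁻⁴ mol.
Photons absorbed: 0.511 × 5.071×10⁻⁴ = 2.591×10⁻⁴ mol.
Φ = 1.607×10⁻⁴ mol / 2.591×10⁻⁴ mol photons = 0.62.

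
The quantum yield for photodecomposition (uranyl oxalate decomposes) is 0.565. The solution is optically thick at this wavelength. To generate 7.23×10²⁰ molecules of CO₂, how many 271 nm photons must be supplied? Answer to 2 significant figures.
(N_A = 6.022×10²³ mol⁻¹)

1.3×10²¹ photons

Product: 7.23×10²⁰ / 6.022×10²³ = 0.001201 mol.
Photons that must be absorbed: 0.001201 / 0.565 = 0.002126 mol.
Photon count: 0.002126 × 6.022×10²³ = 1.3×10²¹.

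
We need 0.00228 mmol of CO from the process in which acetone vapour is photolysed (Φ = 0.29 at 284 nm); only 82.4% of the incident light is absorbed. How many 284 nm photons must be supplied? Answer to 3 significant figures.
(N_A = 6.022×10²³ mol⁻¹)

Product: 0.00228 mmol = 2.28×10⁻⁶ mol.
Photons that must be absorbed: 2.28×10⁻⁶ / 0.29 = 7.862×10⁻⁶ mol.
Incident photons needed: 7.862×10⁻⁶ / 0.824 = 9.541×10⁻⁶ mol.
Photon count: 9.541×10⁻⁶ × 6.022×10²³ = 5.75×10¹⁸.

5.75×10¹⁸ photons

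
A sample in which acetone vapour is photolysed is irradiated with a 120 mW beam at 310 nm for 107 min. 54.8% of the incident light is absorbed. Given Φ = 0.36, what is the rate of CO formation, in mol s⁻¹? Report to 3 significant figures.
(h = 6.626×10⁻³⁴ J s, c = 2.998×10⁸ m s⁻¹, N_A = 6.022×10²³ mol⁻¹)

6.13×10⁻⁸ mol s⁻¹

Photon energy at 310 nm: hc/λ = (6.626×10⁻³⁴)(2.998×10⁸)/(310×10⁻⁹) = 6.408×10⁻¹⁹ J.
Energy delivered: (120 mW)(6420 s) = 770.4 J.
Photons incident: 770.4 / 6.408×10⁻¹⁹ = 1.202×10²¹, i.e. 1.202×10²¹/6.022×10²³ = 0.001996 mol.
Photons absorbed: 0.548 × 0.001996 = 0.001094 mol.
Product formed: 0.36 × 0.001094 = 3.938×10⁻⁴ mol.
Rate: 3.938×10⁻⁴ / 6420 s = 6.13×10⁻⁸ mol s⁻¹.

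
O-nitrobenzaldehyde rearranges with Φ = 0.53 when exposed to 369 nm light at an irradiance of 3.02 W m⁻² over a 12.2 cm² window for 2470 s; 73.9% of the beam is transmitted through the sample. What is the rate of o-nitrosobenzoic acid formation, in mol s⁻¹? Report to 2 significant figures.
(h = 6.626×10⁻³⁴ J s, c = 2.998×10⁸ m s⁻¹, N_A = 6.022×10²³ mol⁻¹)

1.6×10⁻⁹ mol s⁻¹

Photon energy at 369 nm: hc/λ = (6.626×10⁻³⁴)(2.998×10⁸)/(369×10⁻⁹) = 5.383×10⁻¹⁹ J.
Energy delivered: (3.02 W m⁻²)(12.2×10⁻⁴ m²)(2470 s) = 9.100 J.
Photons incident: 9.100 / 5.383×10⁻¹⁹ = 1.691×10¹⁹, i.e. 1.691×10¹⁹/6.022×10²³ = 2.808×10⁻⁵ mol.
Fraction absorbed: 1 − 73.9/100 = 0.2610.
Photons absorbed: 0.2610 × 2.808×10⁻⁵ = 7.329×10⁻⁶ mol.
Product formed: 0.53 × 7.329×10⁻⁶ = 3.884×10⁻⁶ mol.
Rate: 3.884×10⁻⁶ / 2470 s = 1.6×10⁻⁹ mol s⁻¹.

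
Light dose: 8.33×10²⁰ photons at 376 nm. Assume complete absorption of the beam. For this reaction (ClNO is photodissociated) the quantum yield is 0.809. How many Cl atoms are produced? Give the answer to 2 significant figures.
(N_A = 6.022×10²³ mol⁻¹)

6.7×10²⁰ atoms

Moles of photons: 8.33×10²⁰ / 6.022×10²³ = 0.001383 mol.
Product: Φ × n_abs = 0.809 × 0.001383 = 0.001119 mol.
As a count: 0.001119 × 6.022×10²³ = 6.7×10²⁰.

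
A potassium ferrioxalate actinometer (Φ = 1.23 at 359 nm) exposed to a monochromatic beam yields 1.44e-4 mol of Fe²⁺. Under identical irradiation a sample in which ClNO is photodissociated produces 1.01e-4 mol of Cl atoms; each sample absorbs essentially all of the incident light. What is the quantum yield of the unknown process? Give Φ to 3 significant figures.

Φ = 0.863

Photons absorbed by the actinometer: 1.44e-4 / 1.23 = 1.171e-4 mol.
Φ(unknown) = 1.01e-4 / 1.171e-4 = 0.863.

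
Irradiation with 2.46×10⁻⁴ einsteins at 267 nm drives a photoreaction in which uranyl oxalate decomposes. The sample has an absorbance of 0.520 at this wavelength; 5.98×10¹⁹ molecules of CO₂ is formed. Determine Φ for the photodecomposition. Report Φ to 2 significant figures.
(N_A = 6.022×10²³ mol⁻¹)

Product: 5.98×10¹⁹ / 6.022×10²³ = 9.930×10⁻⁵ mol.
Fraction absorbed: 1 − 10^(−0.520) = 0.6980.
Photons absorbed: 0.6980 × 2.46×10⁻⁴ = 1.717×10⁻⁴ mol.
Φ = 9.930×10⁻⁵ mol / 1.717×10⁻⁴ mol photons = 0.58.

Φ = 0.58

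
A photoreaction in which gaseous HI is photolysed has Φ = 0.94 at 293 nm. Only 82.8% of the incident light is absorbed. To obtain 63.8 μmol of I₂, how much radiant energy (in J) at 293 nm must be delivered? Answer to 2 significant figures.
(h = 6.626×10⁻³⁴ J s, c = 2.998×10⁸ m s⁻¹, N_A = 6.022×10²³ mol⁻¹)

33 J

Product: 63.8 μmol = 6.38×10⁻⁵ mol.
Photons that must be absorbed: 6.38×10⁻⁵ / 0.94 = 6.787×10⁻⁵ mol.
Incident photons needed: 6.787×10⁻⁵ / 0.828 = 8.197×10⁻⁵ mol.
Photon energy: hc/λ = 6.780×10⁻¹⁹ J; per mole, 4.083×10⁵ J mol⁻¹.
Energy required: 8.197×10⁻⁵ × 4.083×10⁵ = 33 J.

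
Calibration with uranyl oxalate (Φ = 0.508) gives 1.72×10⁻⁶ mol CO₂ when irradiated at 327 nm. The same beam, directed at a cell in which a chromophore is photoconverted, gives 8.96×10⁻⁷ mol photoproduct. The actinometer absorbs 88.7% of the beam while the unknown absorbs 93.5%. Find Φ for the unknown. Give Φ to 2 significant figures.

Photons absorbed by the actinometer: 1.72×10⁻⁶ / 0.508 = 3.386×10⁻⁶ mol.
Incident flux: 3.386×10⁻⁶ / 0.887 = 3.817×10⁻⁶ einstein.
Absorbed by unknown: 0.935 × 3.817×10⁻⁶ = 3.569×10⁻⁶ mol.
Φ(unknown) = 8.96×10⁻⁷ / 3.569×10⁻⁶ = 0.25.

Φ = 0.25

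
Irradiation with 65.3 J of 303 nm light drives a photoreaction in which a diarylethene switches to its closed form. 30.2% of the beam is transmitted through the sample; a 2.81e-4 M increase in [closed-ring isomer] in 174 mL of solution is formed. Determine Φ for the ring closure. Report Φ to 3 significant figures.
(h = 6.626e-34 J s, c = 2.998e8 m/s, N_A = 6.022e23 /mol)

Product: (2.81e-4 M)(0.174 L) = 4.889e-5 mol.
Photon energy at 303 nm: hc/λ = (6.626e-34)(2.998e8)/(303e-9) = 6.556e-19 J.
Photons incident: 65.3 / 6.556e-19 = 9.960e19, i.e. 9.960e19/6.022e23 = 1.654e-4 mol.
Fraction absorbed: 1 − 30.2/100 = 0.6980.
Photons absorbed: 0.6980 × 1.654e-4 = 1.154e-4 mol.
Φ = 4.889e-5 mol / 1.154e-4 mol photons = 0.424.

Φ = 0.424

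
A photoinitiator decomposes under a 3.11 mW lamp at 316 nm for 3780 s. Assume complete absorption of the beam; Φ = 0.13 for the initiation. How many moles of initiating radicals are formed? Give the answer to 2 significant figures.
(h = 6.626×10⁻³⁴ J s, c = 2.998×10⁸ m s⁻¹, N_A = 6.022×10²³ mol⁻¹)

Photon energy at 316 nm: hc/λ = (6.626×10⁻³⁴)(2.998×10⁸)/(316×10⁻⁹) = 6.286×10⁻¹⁹ J.
Energy delivered: (3.11 mW)(3780 s) = 11.76 J.
Photons incident: 11.76 / 6.286×10⁻¹⁹ = 1.871×10¹⁹, i.e. 1.871×10¹⁹/6.022×10²³ = 3.107×10⁻⁵ mol.
Product: Φ × n_abs = 0.13 × 3.107×10⁻⁵ = 4.039×10⁻⁶ mol.

4.0×10⁻⁶ mol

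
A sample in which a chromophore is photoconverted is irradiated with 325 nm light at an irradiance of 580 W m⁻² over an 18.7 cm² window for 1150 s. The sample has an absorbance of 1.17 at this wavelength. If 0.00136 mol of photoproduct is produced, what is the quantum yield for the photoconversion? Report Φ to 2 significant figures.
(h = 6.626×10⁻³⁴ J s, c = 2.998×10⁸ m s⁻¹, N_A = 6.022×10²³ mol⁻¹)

Φ = 0.43

Photon energy at 325 nm: hc/λ = (6.626×10⁻³⁴)(2.998×10⁸)/(325×10⁻⁹) = 6.112×10⁻¹⁹ J.
Energy delivered: (580 W m⁻²)(18.7×10⁻⁴ m²)(1150 s) = 1247 J.
Photons incident: 1247 / 6.112×10⁻¹⁹ = 2.040×10²¹, i.e. 2.040×10²¹/6.022×10²³ = 0.003388 mol.
Fraction absorbed: 1 − 10^(−1.17) = 0.9324.
Photons absorbed: 0.9324 × 0.003388 = 0.003159 mol.
Φ = 0.00136 mol / 0.003159 mol photons = 0.43.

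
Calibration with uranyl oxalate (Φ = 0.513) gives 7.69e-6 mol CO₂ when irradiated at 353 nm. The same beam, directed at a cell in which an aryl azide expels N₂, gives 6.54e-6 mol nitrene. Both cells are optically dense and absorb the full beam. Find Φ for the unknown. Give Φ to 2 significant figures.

Photons absorbed by the actinometer: 7.69e-6 / 0.513 = 1.499e-5 mol.
Φ(unknown) = 6.54e-6 / 1.499e-5 = 0.44.

Φ = 0.44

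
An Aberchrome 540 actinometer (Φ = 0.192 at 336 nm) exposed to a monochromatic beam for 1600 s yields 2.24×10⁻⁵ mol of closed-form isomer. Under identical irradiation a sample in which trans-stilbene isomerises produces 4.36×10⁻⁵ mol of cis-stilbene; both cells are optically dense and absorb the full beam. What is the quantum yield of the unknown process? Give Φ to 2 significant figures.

Φ = 0.37

Photons absorbed by the actinometer: 2.24×10⁻⁵ / 0.192 = 1.167×10⁻⁴ mol.
Φ(unknown) = 4.36×10⁻⁵ / 1.167×10⁻⁴ = 0.37.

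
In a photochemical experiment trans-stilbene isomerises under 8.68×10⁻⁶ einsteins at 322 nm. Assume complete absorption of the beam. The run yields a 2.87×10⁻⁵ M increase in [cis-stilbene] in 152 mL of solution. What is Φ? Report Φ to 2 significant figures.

Product: (2.87×10⁻⁵ M)(0.152 L) = 4.362×10⁻⁶ mol.
Φ = 4.362×10⁻⁶ mol / 8.68×10⁻⁶ mol photons = 0.50.

Φ = 0.50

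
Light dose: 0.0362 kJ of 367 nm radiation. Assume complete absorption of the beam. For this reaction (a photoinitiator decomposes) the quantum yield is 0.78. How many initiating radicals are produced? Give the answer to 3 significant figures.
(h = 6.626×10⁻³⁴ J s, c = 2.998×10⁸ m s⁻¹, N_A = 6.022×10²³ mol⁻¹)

5.22×10¹⁹ initiating radicals

Photon energy at 367 nm: hc/λ = (6.626×10⁻³⁴)(2.998×10⁸)/(367×10⁻⁹) = 5.413×10⁻¹⁹ J.
Incident energy: 0.0362 kJ = 36.2 J.
Photons incident: 36.2 / 5.413×10⁻¹⁹ = 6.688×10¹⁹, i.e. 6.688×10¹⁹/6.022×10²³ = 1.111×10⁻⁴ mol.
Product: Φ × n_abs = 0.78 × 1.111×10⁻⁴ = 8.666×10⁻⁵ mol.
As a count: 8.666×10⁻⁵ × 6.022×10²³ = 5.22×10¹⁹.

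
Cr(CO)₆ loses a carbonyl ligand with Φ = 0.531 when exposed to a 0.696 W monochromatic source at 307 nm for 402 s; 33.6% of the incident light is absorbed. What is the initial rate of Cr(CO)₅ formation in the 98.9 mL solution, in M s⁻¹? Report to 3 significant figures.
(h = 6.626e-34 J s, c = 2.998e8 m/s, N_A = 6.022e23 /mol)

3.22e-6 M s⁻¹

Photon energy at 307 nm: hc/λ = (6.626e-34)(2.998e8)/(307e-9) = 6.471e-19 J.
Energy delivered: (0.696 W)(402 s) = 279.8 J.
Photons incident: 279.8 / 6.471e-19 = 4.324e20, i.e. 4.324e20/6.022e23 = 7.180e-4 mol.
Photons absorbed: 0.336 × 7.180e-4 = 2.412e-4 mol.
Product formed: 0.531 × 2.412e-4 = 1.281e-4 mol.
Rate: 1.281e-4 mol / (402 s × 0.0989 L) = 3.22e-6 M s⁻¹.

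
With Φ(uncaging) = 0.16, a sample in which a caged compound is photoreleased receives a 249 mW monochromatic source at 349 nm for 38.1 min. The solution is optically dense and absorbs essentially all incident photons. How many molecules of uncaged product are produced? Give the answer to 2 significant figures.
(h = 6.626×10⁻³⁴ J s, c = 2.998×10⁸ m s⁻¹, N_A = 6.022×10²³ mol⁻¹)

Photon energy at 349 nm: hc/λ = (6.626×10⁻³⁴)(2.998×10⁸)/(349×10⁻⁹) = 5.692×10⁻¹⁹ J.
Energy delivered: (249 mW)(2286 s) = 569.2 J.
Photons incident: 569.2 / 5.692×10⁻¹⁹ = 1.000×10²¹, i.e. 1.000×10²¹/6.022×10²³ = 0.001661 mol.
Product: Φ × n_abs = 0.16 × 0.001661 = 2.658×10⁻⁴ mol.
As a count: 2.658×10⁻⁴ × 6.022×10²³ = 1.6×10²⁰.

1.6×10²⁰ molecules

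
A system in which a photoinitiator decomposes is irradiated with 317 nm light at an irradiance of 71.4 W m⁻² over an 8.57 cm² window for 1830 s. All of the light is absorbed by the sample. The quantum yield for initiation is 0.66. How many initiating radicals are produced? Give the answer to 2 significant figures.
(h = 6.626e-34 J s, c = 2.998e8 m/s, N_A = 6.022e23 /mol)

1.2e20 initiating radicals

Photon energy at 317 nm: hc/λ = (6.626e-34)(2.998e8)/(317e-9) = 6.266e-19 J.
Energy delivered: (71.4 W m⁻²)(8.57e-4 m²)(1830 s) = 112.0 J.
Photons incident: 112.0 / 6.266e-19 = 1.787e20, i.e. 1.787e20/6.022e23 = 2.967e-4 mol.
Product: Φ × n_abs = 0.66 × 2.967e-4 = 1.958e-4 mol.
As a count: 1.958e-4 × 6.022e23 = 1.2e20.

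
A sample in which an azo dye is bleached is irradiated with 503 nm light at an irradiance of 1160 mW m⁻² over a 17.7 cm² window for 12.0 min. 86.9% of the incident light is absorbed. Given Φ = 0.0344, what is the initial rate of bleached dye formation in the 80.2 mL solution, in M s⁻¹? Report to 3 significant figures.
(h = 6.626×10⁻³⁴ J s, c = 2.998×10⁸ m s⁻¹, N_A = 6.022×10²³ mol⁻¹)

Photon energy at 503 nm: hc/λ = (6.626×10⁻³⁴)(2.998×10⁸)/(503×10⁻⁹) = 3.949×10⁻¹⁹ J.
Energy delivered: (1160 mW m⁻²)(17.7×10⁻⁴ m²)(720 s) = 1.478 J.
Photons incident: 1.478 / 3.949×10⁻¹⁹ = 3.743×10¹⁸, i.e. 3.743×10¹⁸/6.022×10²³ = 6.216×10⁻⁶ mol.
Photons absorbed: 0.869 × 6.216×10⁻⁶ = 5.402×10⁻⁶ mol.
Product formed: 0.0344 × 5.402×10⁻⁶ = 1.858×10⁻⁷ mol.
Rate: 1.858×10⁻⁷ mol / (720 s × 0.0802 L) = 3.22×10⁻⁹ M s⁻¹.

3.22×10⁻⁹ M s⁻¹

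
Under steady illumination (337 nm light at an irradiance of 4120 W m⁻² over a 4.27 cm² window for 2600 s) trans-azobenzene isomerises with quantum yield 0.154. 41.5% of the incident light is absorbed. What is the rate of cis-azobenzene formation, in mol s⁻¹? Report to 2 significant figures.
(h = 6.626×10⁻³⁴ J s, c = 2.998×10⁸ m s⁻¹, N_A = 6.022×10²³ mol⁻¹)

Photon energy at 337 nm: hc/λ = (6.626×10⁻³⁴)(2.998×10⁸)/(337×10⁻⁹) = 5.895×10⁻¹⁹ J.
Energy delivered: (4120 W m⁻²)(4.27×10⁻⁴ m²)(2600 s) = 4574 J.
Photons incident: 4574 / 5.895×10⁻¹⁹ = 7.759×10²¹, i.e. 7.759×10²¹/6.022×10²³ = 0.01288 mol.
Photons absorbed: 0.415 × 0.01288 = 0.005345 mol.
Product formed: 0.154 × 0.005345 = 8.231×10⁻⁴ mol.
Rate: 8.231×10⁻⁴ / 2600 s = 3.2×10⁻⁷ mol s⁻¹.

3.2×10⁻⁷ mol s⁻¹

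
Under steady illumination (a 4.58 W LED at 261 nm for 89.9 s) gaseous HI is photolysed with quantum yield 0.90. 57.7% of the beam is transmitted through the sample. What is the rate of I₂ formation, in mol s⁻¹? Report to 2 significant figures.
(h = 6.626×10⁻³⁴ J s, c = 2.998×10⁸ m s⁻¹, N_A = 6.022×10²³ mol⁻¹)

3.8×10⁻⁶ mol s⁻¹

Photon energy at 261 nm: hc/λ = (6.626×10⁻³⁴)(2.998×10⁸)/(261×10⁻⁹) = 7.611×10⁻¹⁹ J.
Energy delivered: (4.58 W)(89.9 s) = 411.7 J.
Photons incident: 411.7 / 7.611×10⁻¹⁹ = 5.409×10²⁰, i.e. 5.409×10²⁰/6.022×10²³ = 8.982×10⁻⁴ mol.
Fraction absorbed: 1 − 57.7/100 = 0.4230.
Photons absorbed: 0.4230 × 8.982×10⁻⁴ = 3.799×10⁻⁴ mol.
Product formed: 0.90 × 3.799×10⁻⁴ = 3.419×10⁻⁴ mol.
Rate: 3.419×10⁻⁴ / 89.9 s = 3.8×10⁻⁶ mol s⁻¹.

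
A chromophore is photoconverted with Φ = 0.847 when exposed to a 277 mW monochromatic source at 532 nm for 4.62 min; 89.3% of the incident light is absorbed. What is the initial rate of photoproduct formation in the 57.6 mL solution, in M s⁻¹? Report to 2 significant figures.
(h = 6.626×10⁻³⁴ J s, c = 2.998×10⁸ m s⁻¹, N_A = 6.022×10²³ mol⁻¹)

1.6×10⁻⁵ M s⁻¹

Photon energy at 532 nm: hc/λ = (6.626×10⁻³⁴)(2.998×10⁸)/(532×10⁻⁹) = 3.734×10⁻¹⁹ J.
Energy delivered: (277 mW)(277.2 s) = 76.78 J.
Photons incident: 76.78 / 3.734×10⁻¹⁹ = 2.056×10²⁰, i.e. 2.056×10²⁰/6.022×10²³ = 3.414×10⁻⁴ mol.
Photons absorbed: 0.893 × 3.414×10⁻⁴ = 3.049×10⁻⁴ mol.
Product formed: 0.847 × 3.049×10⁻⁴ = 2.583×10⁻⁴ mol.
Rate: 2.583×10⁻⁴ mol / (277.2 s × 0.0576 L) = 1.6×10⁻⁵ M s⁻¹.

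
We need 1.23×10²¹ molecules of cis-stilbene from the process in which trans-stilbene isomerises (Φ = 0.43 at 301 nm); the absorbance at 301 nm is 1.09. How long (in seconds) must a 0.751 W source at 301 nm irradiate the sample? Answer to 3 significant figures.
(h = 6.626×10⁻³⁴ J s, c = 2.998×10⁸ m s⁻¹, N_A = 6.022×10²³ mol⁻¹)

t ≈ 2740 s

Product: 1.23×10²¹ / 6.022×10²³ = 0.002043 mol.
Photons that must be absorbed: 0.002043 / 0.43 = 0.004751 mol.
Fraction absorbed: 1 − 10^(−1.09) = 0.9187.
Incident photons needed: 0.004751 / 0.9187 = 0.005171 mol.
Photon energy: hc/λ = 6.600×10⁻¹⁹ J; per mole, 3.975×10⁵ J mol⁻¹.
Energy required: 0.005171 × 3.975×10⁵ = 2055 J.
Time: 2055 J / 0.751 W = 2740 s.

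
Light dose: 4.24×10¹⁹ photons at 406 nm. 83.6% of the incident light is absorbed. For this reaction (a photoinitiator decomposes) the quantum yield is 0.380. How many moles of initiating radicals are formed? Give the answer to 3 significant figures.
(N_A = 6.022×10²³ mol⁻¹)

Moles of photons: 4.24×10¹⁹ / 6.022×10²³ = 7.041×10⁻⁵ mol.
Photons absorbed: 0.836 × 7.041×10⁻⁵ = 5.886×10⁻⁵ mol.
Product: Φ × n_abs = 0.380 × 5.886×10⁻⁵ = 2.237×10⁻⁵ mol.

2.24×10⁻⁵ mol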